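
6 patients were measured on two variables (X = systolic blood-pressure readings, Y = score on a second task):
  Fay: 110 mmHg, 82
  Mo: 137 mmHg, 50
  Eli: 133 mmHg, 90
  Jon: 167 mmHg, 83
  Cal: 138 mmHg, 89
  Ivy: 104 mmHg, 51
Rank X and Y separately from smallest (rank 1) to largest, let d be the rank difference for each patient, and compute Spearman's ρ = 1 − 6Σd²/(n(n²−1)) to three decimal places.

Ranks of variable 1: 2, 4, 3, 6, 5, 1
Ranks of variable 2: 3, 1, 6, 4, 5, 2
d = r₁ − r₂: -1, 3, -3, 2, 0, -1
d²: 1, 9, 9, 4, 0, 1; Σd² = 24
ρ = 1 − 6·24/(6·35) = 1 − 144/210 = 0.314

0.314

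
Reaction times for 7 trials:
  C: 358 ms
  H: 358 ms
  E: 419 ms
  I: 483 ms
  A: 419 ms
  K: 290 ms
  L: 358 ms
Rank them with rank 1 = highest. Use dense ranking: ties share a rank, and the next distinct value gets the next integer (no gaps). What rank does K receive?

Sorted (descending): 483, 419, 419, 358, 358, 358, 290
The 2 values of 419 share dense rank 2.
The 3 values of 358 share dense rank 3.
Remaining distinct values take the next consecutive integers.
K has value 290 ms → rank 4.

4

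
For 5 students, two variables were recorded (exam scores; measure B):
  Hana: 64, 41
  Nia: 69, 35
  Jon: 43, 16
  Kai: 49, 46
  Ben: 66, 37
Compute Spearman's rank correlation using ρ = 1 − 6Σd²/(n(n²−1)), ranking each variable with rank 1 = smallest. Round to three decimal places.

0.000

Ranks of variable 1: 3, 5, 1, 2, 4
Ranks of variable 2: 4, 2, 1, 5, 3
d = r₁ − r₂: -1, 3, 0, -3, 1
d²: 1, 9, 0, 9, 1; Σd² = 20
ρ = 1 − 6·20/(5·24) = 1 − 120/120 = 0.000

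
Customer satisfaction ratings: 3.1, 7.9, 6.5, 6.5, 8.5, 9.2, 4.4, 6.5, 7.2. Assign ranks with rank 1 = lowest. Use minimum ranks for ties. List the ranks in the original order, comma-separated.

1, 7, 3, 3, 8, 9, 2, 3, 6

Sorted (ascending): 3.1, 4.4, 6.5, 6.5, 6.5, 7.2, 7.9, 8.5, 9.2
The 3 values of 6.5 occupy positions 3–5 → each gets rank 3.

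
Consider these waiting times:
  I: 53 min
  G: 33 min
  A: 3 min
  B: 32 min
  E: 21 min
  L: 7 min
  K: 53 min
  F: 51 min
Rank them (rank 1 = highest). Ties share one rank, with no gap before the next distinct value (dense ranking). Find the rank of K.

1

Sorted (descending): 53, 53, 51, 33, 32, 21, 7, 3
The 2 values of 53 share dense rank 1.
Remaining distinct values take the next consecutive integers.
K has value 53 min → rank 1.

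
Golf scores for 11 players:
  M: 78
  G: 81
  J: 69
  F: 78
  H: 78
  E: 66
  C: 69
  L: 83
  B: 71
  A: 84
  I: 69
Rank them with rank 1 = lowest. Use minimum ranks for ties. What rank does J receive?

Sorted (ascending): 66, 69, 69, 69, 71, 78, 78, 78, 81, 83, 84
The 3 values of 69 occupy positions 2–4 → each gets rank 2.
The 3 values of 78 occupy positions 6–8 → each gets rank 6.
J has value 69 → rank 2.

2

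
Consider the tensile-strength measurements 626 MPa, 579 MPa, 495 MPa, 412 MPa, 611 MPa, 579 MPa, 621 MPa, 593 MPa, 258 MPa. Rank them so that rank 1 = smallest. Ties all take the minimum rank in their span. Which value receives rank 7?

Sorted (ascending): 258, 412, 495, 579, 579, 593, 611, 621, 626
The 2 values of 579 occupy positions 4–5 → each gets rank 4.
Rank 7 → value 611.

611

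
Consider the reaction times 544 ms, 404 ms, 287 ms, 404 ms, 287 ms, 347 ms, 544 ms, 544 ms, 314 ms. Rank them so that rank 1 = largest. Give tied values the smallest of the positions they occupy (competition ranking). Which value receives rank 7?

314

Sorted (descending): 544, 544, 544, 404, 404, 347, 314, 287, 287
The 3 values of 544 occupy positions 1–3 → each gets rank 1.
The 2 values of 404 occupy positions 4–5 → each gets rank 4.
The 2 values of 287 occupy positions 8–9 → each gets rank 8.
Rank 7 → value 314.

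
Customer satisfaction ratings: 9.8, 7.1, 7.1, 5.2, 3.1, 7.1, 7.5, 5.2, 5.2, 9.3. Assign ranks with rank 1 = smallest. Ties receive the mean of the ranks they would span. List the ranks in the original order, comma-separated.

10, 6, 6, 3, 1, 6, 8, 3, 3, 9

Sorted (ascending): 3.1, 5.2, 5.2, 5.2, 7.1, 7.1, 7.1, 7.5, 9.3, 9.8
The 3 values of 5.2 occupy positions 2–4 → average rank 3.
The 3 values of 7.1 occupy positions 5–7 → average rank 6.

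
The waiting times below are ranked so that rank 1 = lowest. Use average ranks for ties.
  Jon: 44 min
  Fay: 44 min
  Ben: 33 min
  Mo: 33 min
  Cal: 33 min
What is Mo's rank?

2

Sorted (ascending): 33, 33, 33, 44, 44
The 3 values of 33 occupy positions 1–3 → average rank 2.
The 2 values of 44 occupy positions 4–5 → average rank (4+5)/2 = 4.5.
Mo has value 33 min → rank 2.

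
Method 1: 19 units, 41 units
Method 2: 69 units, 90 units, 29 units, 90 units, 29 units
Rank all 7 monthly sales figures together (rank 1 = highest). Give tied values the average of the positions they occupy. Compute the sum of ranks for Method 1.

11

Sorted (descending): 90, 90, 69, 41, 29, 29, 19
The 2 values of 90 occupy positions 1–2 → average rank (1+2)/2 = 1.5.
The 2 values of 29 occupy positions 5–6 → average rank (5+6)/2 = 5.5.
Method 1 values → pooled ranks: 19→7, 41→4
Rank sum = 7 + 4 = 11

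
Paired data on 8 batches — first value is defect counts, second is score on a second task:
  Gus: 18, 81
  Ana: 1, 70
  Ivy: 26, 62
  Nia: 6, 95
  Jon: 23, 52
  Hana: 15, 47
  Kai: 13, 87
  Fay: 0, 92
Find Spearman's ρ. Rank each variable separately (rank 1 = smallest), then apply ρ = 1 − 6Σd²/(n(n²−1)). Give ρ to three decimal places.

Ranks of variable 1: 6, 2, 8, 3, 7, 5, 4, 1
Ranks of variable 2: 5, 4, 3, 8, 2, 1, 6, 7
d = r₁ − r₂: 1, -2, 5, -5, 5, 4, -2, -6
d²: 1, 4, 25, 25, 25, 16, 4, 36; Σd² = 136
ρ = 1 − 6·136/(8·63) = 1 − 816/504 = -0.619

-0.619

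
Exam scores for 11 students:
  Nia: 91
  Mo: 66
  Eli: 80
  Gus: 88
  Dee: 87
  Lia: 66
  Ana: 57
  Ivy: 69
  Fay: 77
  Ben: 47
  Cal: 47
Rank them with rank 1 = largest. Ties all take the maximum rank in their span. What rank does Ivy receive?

Sorted (descending): 91, 88, 87, 80, 77, 69, 66, 66, 57, 47, 47
The 2 values of 66 occupy positions 7–8 → each gets rank 8.
The 2 values of 47 occupy positions 10–11 → each gets rank 11.
Ivy has value 69 → rank 6.

6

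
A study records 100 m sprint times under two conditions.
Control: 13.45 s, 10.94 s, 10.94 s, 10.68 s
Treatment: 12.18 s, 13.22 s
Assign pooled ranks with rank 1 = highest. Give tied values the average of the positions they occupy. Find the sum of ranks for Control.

16

Sorted (descending): 13.45, 13.22, 12.18, 10.94, 10.94, 10.68
The 2 values of 10.94 occupy positions 4–5 → average rank (4+5)/2 = 4.5.
Control values → pooled ranks: 13.45→1, 10.94→4.5, 10.94→4.5, 10.68→6
Rank sum = 1 + 4.5 + 4.5 + 6 = 16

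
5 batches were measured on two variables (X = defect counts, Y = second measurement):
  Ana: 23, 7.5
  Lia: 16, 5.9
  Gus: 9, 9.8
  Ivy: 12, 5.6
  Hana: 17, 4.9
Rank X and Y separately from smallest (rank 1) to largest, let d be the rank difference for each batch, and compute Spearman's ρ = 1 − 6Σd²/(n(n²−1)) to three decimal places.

Ranks of variable 1: 5, 3, 1, 2, 4
Ranks of variable 2: 4, 3, 5, 2, 1
d = r₁ − r₂: 1, 0, -4, 0, 3
d²: 1, 0, 16, 0, 9; Σd² = 26
ρ = 1 − 6·26/(5·24) = 1 − 156/120 = -0.300

-0.300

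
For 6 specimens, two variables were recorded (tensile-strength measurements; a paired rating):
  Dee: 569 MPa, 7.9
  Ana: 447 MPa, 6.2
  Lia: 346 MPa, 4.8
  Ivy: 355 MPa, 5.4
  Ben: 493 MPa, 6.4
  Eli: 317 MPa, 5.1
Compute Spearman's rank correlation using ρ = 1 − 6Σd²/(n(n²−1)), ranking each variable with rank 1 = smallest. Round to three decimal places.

Ranks of variable 1: 6, 4, 2, 3, 5, 1
Ranks of variable 2: 6, 4, 1, 3, 5, 2
d = r₁ − r₂: 0, 0, 1, 0, 0, -1
d²: 0, 0, 1, 0, 0, 1; Σd² = 2
ρ = 1 − 6·2/(6·35) = 1 − 12/210 = 0.943

0.943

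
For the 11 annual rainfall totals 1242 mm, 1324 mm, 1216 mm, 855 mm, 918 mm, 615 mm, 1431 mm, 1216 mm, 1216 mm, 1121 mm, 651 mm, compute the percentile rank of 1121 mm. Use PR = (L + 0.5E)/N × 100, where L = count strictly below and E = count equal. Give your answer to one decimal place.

40.9

N = 11.
Strictly below 1121: 4. Equal to 1121: 1.
PR = (4 + 0.5·1)/11 × 100 = 40.9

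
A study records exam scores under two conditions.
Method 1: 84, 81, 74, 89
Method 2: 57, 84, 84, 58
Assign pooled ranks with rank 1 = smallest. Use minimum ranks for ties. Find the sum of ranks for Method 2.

Sorted (ascending): 57, 58, 74, 81, 84, 84, 84, 89
The 3 values of 84 occupy positions 5–7 → each gets rank 5.
Method 2 values → pooled ranks: 57→1, 84→5, 84→5, 58→2
Rank sum = 1 + 5 + 5 + 2 = 13

13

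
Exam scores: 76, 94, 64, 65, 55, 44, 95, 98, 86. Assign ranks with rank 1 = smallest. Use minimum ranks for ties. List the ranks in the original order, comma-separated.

Sorted (ascending): 44, 55, 64, 65, 76, 86, 94, 95, 98
No ties — each value takes its position as its rank.

5, 7, 3, 4, 2, 1, 8, 9, 6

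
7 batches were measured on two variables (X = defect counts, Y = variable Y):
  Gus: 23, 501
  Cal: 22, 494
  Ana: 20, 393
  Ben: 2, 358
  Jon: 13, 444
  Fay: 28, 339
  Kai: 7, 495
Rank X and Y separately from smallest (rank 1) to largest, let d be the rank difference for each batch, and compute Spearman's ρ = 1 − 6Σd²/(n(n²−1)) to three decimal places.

0.000

Ranks of variable 1: 6, 5, 4, 1, 3, 7, 2
Ranks of variable 2: 7, 5, 3, 2, 4, 1, 6
d = r₁ − r₂: -1, 0, 1, -1, -1, 6, -4
d²: 1, 0, 1, 1, 1, 36, 16; Σd² = 56
ρ = 1 − 6·56/(7·48) = 1 − 336/336 = 0.000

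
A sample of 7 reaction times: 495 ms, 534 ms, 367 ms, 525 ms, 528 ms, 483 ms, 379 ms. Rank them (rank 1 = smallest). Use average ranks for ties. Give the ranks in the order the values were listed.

Sorted (ascending): 367, 379, 483, 495, 525, 528, 534
No ties — each value takes its position as its rank.

4, 7, 1, 5, 6, 3, 2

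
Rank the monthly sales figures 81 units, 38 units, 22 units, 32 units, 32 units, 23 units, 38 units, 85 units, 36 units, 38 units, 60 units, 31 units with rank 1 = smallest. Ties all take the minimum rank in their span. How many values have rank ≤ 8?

Sorted (ascending): 22, 23, 31, 32, 32, 36, 38, 38, 38, 60, 81, 85
The 2 values of 32 occupy positions 4–5 → each gets rank 4.
The 3 values of 38 occupy positions 7–9 → each gets rank 7.
Ranks ≤ 8: {1, 2, 3, 4, 4, 6, 7, 7, 7} → 9 values.

9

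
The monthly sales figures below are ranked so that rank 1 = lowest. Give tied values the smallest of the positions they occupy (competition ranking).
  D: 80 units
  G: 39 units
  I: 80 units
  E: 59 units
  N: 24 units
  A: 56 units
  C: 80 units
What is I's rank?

Sorted (ascending): 24, 39, 56, 59, 80, 80, 80
The 3 values of 80 occupy positions 5–7 → each gets rank 5.
I has value 80 units → rank 5.

5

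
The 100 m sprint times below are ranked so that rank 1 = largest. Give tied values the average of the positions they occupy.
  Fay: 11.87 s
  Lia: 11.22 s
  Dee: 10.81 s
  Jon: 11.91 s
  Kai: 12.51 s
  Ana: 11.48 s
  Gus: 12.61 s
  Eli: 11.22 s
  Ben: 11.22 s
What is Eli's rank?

7

Sorted (descending): 12.61, 12.51, 11.91, 11.87, 11.48, 11.22, 11.22, 11.22, 10.81
The 3 values of 11.22 occupy positions 6–8 → average rank 7.
Eli has value 11.22 s → rank 7.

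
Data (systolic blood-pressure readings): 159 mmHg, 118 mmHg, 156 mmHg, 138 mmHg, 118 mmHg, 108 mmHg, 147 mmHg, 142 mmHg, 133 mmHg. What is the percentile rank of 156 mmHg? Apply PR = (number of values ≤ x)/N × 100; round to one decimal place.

88.9

N = 9.
Strictly below 156: 7. Equal to 156: 1.
PR = 8/9 × 100 = 88.9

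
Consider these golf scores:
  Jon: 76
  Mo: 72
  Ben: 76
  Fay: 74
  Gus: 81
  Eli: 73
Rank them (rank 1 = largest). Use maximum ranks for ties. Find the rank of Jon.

3

Sorted (descending): 81, 76, 76, 74, 73, 72
The 2 values of 76 occupy positions 2–3 → each gets rank 3.
Jon has value 76 → rank 3.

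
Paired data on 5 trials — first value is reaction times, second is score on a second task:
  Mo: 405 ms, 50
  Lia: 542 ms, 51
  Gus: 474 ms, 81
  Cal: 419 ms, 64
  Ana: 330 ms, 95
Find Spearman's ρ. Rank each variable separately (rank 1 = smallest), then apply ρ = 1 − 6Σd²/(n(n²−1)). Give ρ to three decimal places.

-0.300

Ranks of variable 1: 2, 5, 4, 3, 1
Ranks of variable 2: 1, 2, 4, 3, 5
d = r₁ − r₂: 1, 3, 0, 0, -4
d²: 1, 9, 0, 0, 16; Σd² = 26
ρ = 1 − 6·26/(5·24) = 1 − 156/120 = -0.300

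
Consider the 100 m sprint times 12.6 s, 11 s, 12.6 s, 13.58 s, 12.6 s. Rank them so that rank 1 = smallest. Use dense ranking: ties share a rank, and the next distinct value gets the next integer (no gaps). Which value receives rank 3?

13.58

Sorted (ascending): 11, 12.6, 12.6, 12.6, 13.58
The 3 values of 12.6 share dense rank 2.
Remaining distinct values take the next consecutive integers.
Rank 3 → value 13.58.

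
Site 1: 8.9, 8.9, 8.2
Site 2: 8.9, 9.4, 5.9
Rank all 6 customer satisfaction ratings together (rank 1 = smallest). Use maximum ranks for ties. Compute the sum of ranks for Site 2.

Sorted (ascending): 5.9, 8.2, 8.9, 8.9, 8.9, 9.4
The 3 values of 8.9 occupy positions 3–5 → each gets rank 5.
Site 2 values → pooled ranks: 8.9→5, 9.4→6, 5.9→1
Rank sum = 5 + 6 + 1 = 12

12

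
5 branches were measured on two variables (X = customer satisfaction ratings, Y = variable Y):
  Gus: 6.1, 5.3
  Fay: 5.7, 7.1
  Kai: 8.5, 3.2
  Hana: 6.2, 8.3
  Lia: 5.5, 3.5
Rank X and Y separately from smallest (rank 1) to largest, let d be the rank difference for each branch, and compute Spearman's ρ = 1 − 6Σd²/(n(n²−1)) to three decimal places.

-0.100

Ranks of variable 1: 3, 2, 5, 4, 1
Ranks of variable 2: 3, 4, 1, 5, 2
d = r₁ − r₂: 0, -2, 4, -1, -1
d²: 0, 4, 16, 1, 1; Σd² = 22
ρ = 1 − 6·22/(5·24) = 1 − 132/120 = -0.100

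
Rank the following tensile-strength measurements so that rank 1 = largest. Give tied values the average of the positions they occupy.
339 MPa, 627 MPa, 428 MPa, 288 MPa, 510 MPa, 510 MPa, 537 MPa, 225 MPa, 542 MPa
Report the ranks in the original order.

7, 1, 6, 8, 4.5, 4.5, 3, 9, 2

Sorted (descending): 627, 542, 537, 510, 510, 428, 339, 288, 225
The 2 values of 510 occupy positions 4–5 → average rank (4+5)/2 = 4.5.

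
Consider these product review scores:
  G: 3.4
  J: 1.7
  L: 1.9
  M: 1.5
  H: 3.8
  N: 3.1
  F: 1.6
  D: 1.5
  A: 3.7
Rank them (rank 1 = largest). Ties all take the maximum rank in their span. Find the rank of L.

Sorted (descending): 3.8, 3.7, 3.4, 3.1, 1.9, 1.7, 1.6, 1.5, 1.5
The 2 values of 1.5 occupy positions 8–9 → each gets rank 9.
L has value 1.9 → rank 5.

5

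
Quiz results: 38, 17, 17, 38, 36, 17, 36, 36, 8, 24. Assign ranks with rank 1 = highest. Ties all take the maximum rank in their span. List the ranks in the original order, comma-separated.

Sorted (descending): 38, 38, 36, 36, 36, 24, 17, 17, 17, 8
The 2 values of 38 occupy positions 1–2 → each gets rank 2.
The 3 values of 36 occupy positions 3–5 → each gets rank 5.
The 3 values of 17 occupy positions 7–9 → each gets rank 9.

2, 9, 9, 2, 5, 9, 5, 5, 10, 6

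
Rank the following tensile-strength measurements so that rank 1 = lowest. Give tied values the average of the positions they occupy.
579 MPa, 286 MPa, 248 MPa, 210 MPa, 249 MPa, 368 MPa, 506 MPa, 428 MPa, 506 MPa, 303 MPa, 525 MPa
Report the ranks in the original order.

Sorted (ascending): 210, 248, 249, 286, 303, 368, 428, 506, 506, 525, 579
The 2 values of 506 occupy positions 8–9 → average rank (8+9)/2 = 8.5.

11, 4, 2, 1, 3, 6, 8.5, 7, 8.5, 5, 10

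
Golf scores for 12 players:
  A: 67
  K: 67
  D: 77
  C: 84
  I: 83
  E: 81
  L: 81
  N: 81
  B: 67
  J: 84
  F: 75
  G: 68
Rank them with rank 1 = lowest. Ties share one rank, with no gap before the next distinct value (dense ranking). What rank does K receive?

Sorted (ascending): 67, 67, 67, 68, 75, 77, 81, 81, 81, 83, 84, 84
The 3 values of 67 share dense rank 1.
The 3 values of 81 share dense rank 5.
The 2 values of 84 share dense rank 7.
Remaining distinct values take the next consecutive integers.
K has value 67 → rank 1.

1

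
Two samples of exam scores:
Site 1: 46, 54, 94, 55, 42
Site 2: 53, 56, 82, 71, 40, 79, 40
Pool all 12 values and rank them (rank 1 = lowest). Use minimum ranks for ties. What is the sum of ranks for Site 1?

32

Sorted (ascending): 40, 40, 42, 46, 53, 54, 55, 56, 71, 79, 82, 94
The 2 values of 40 occupy positions 1–2 → each gets rank 1.
Site 1 values → pooled ranks: 46→4, 54→6, 94→12, 55→7, 42→3
Rank sum = 4 + 6 + 12 + 7 + 3 = 32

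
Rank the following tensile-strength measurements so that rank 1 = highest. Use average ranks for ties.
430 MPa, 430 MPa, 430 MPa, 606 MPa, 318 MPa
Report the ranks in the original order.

3, 3, 3, 1, 5

Sorted (descending): 606, 430, 430, 430, 318
The 3 values of 430 occupy positions 2–4 → average rank 3.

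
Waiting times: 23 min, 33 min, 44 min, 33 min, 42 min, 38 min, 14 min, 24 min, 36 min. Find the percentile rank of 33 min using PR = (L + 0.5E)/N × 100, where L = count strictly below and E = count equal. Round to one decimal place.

N = 9.
Strictly below 33: 3. Equal to 33: 2.
PR = (3 + 0.5·2)/9 × 100 = 44.4

44.4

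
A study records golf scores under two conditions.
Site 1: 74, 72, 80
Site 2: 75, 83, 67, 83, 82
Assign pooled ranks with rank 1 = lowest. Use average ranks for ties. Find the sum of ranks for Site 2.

Sorted (ascending): 67, 72, 74, 75, 80, 82, 83, 83
The 2 values of 83 occupy positions 7–8 → average rank (7+8)/2 = 7.5.
Site 2 values → pooled ranks: 75→4, 83→7.5, 67→1, 83→7.5, 82→6
Rank sum = 4 + 7.5 + 1 + 7.5 + 6 = 26

26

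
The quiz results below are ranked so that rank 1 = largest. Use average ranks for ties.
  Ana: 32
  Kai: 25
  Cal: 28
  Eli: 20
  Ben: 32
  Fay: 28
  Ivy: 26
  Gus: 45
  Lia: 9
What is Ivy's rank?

Sorted (descending): 45, 32, 32, 28, 28, 26, 25, 20, 9
The 2 values of 32 occupy positions 2–3 → average rank (2+3)/2 = 2.5.
The 2 values of 28 occupy positions 4–5 → average rank (4+5)/2 = 4.5.
Ivy has value 26 → rank 6.

6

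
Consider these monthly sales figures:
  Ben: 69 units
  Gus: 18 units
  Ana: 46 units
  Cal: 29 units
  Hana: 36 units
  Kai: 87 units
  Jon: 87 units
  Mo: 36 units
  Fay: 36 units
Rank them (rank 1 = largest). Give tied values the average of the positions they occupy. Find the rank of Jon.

1.5

Sorted (descending): 87, 87, 69, 46, 36, 36, 36, 29, 18
The 2 values of 87 occupy positions 1–2 → average rank (1+2)/2 = 1.5.
The 3 values of 36 occupy positions 5–7 → average rank 6.
Jon has value 87 units → rank 1.5.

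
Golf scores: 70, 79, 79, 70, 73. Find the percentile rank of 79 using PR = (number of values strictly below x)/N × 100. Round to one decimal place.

60.0

N = 5.
Strictly below 79: 3. Equal to 79: 2.
PR = 3/5 × 100 = 60.0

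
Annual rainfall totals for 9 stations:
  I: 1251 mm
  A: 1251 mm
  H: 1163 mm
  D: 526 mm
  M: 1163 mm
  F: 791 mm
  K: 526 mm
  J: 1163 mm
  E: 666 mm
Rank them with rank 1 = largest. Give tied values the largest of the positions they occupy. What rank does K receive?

Sorted (descending): 1251, 1251, 1163, 1163, 1163, 791, 666, 526, 526
The 2 values of 1251 occupy positions 1–2 → each gets rank 2.
The 3 values of 1163 occupy positions 3–5 → each gets rank 5.
The 2 values of 526 occupy positions 8–9 → each gets rank 9.
K has value 526 mm → rank 9.

9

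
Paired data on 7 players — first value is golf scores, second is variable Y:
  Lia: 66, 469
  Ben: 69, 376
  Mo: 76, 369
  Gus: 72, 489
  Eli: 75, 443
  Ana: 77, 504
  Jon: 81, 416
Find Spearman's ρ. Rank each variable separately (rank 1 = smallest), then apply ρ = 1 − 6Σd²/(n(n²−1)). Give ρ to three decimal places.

-0.036

Ranks of variable 1: 1, 2, 5, 3, 4, 6, 7
Ranks of variable 2: 5, 2, 1, 6, 4, 7, 3
d = r₁ − r₂: -4, 0, 4, -3, 0, -1, 4
d²: 16, 0, 16, 9, 0, 1, 16; Σd² = 58
ρ = 1 − 6·58/(7·48) = 1 − 348/336 = -0.036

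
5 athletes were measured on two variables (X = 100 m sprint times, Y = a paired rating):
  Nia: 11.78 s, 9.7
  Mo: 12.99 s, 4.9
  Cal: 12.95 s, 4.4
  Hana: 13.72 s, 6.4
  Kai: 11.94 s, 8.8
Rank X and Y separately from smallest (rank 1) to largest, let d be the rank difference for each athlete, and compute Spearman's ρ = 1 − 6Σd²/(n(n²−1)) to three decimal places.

-0.600

Ranks of variable 1: 1, 4, 3, 5, 2
Ranks of variable 2: 5, 2, 1, 3, 4
d = r₁ − r₂: -4, 2, 2, 2, -2
d²: 16, 4, 4, 4, 4; Σd² = 32
ρ = 1 − 6·32/(5·24) = 1 − 192/120 = -0.600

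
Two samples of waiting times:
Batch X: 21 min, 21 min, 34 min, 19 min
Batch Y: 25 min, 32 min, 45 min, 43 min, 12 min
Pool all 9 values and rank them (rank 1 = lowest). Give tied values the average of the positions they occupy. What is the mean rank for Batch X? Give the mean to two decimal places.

4.00

Sorted (ascending): 12, 19, 21, 21, 25, 32, 34, 43, 45
The 2 values of 21 occupy positions 3–4 → average rank (3+4)/2 = 3.5.
Batch X values → pooled ranks: 21→3.5, 21→3.5, 34→7, 19→2
Mean rank = (3.5 + 3.5 + 7 + 2) / 4 = 4.00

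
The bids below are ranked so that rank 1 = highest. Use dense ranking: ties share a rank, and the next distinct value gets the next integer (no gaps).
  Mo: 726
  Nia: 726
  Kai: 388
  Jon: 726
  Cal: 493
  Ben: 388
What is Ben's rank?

Sorted (descending): 726, 726, 726, 493, 388, 388
The 3 values of 726 share dense rank 1.
The 2 values of 388 share dense rank 3.
Remaining distinct values take the next consecutive integers.
Ben has value 388 → rank 3.

3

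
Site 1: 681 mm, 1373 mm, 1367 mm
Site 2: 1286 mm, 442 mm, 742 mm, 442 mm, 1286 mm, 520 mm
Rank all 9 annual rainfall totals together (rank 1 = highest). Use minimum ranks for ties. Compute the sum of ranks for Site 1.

9

Sorted (descending): 1373, 1367, 1286, 1286, 742, 681, 520, 442, 442
The 2 values of 1286 occupy positions 3–4 → each gets rank 3.
The 2 values of 442 occupy positions 8–9 → each gets rank 8.
Site 1 values → pooled ranks: 681→6, 1373→1, 1367→2
Rank sum = 6 + 1 + 2 = 9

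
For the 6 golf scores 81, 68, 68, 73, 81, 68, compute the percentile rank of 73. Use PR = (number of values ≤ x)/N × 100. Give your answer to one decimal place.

N = 6.
Strictly below 73: 3. Equal to 73: 1.
PR = 4/6 × 100 = 66.7

66.7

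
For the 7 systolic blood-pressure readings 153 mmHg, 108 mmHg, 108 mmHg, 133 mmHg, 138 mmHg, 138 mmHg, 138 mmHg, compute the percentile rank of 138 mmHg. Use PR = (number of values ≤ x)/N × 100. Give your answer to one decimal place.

85.7

N = 7.
Strictly below 138: 3. Equal to 138: 3.
PR = 6/7 × 100 = 85.7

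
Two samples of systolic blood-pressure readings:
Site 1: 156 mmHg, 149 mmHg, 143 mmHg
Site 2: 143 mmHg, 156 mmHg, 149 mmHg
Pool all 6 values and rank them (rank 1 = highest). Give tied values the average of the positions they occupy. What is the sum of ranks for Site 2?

Sorted (descending): 156, 156, 149, 149, 143, 143
The 2 values of 156 occupy positions 1–2 → average rank (1+2)/2 = 1.5.
The 2 values of 149 occupy positions 3–4 → average rank (3+4)/2 = 3.5.
The 2 values of 143 occupy positions 5–6 → average rank (5+6)/2 = 5.5.
Site 2 values → pooled ranks: 143→5.5, 156→1.5, 149→3.5
Rank sum = 5.5 + 1.5 + 3.5 = 10.5

10.5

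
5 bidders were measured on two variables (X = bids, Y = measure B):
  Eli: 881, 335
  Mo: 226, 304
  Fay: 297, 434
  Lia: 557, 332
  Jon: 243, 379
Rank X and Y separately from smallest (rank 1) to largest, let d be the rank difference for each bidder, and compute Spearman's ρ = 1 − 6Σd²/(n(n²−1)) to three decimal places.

Ranks of variable 1: 5, 1, 3, 4, 2
Ranks of variable 2: 3, 1, 5, 2, 4
d = r₁ − r₂: 2, 0, -2, 2, -2
d²: 4, 0, 4, 4, 4; Σd² = 16
ρ = 1 − 6·16/(5·24) = 1 − 96/120 = 0.200

0.200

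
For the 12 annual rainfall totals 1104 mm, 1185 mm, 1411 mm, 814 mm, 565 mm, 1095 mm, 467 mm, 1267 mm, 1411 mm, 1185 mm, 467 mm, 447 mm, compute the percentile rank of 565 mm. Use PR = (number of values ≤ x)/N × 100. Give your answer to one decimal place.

N = 12.
Strictly below 565: 3. Equal to 565: 1.
PR = 4/12 × 100 = 33.3

33.3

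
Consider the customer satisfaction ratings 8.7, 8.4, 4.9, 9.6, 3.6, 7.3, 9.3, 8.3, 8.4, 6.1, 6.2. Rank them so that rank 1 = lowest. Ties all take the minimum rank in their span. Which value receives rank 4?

Sorted (ascending): 3.6, 4.9, 6.1, 6.2, 7.3, 8.3, 8.4, 8.4, 8.7, 9.3, 9.6
The 2 values of 8.4 occupy positions 7–8 → each gets rank 7.
Rank 4 → value 6.2.

6.2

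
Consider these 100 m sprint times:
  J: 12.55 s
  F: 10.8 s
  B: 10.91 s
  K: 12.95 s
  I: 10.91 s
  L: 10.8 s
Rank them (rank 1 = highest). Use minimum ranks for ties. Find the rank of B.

Sorted (descending): 12.95, 12.55, 10.91, 10.91, 10.8, 10.8
The 2 values of 10.91 occupy positions 3–4 → each gets rank 3.
The 2 values of 10.8 occupy positions 5–6 → each gets rank 5.
B has value 10.91 s → rank 3.

3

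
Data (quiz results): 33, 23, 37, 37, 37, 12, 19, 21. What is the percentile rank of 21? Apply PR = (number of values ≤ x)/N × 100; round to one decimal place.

N = 8.
Strictly below 21: 2. Equal to 21: 1.
PR = 3/8 × 100 = 37.5

37.5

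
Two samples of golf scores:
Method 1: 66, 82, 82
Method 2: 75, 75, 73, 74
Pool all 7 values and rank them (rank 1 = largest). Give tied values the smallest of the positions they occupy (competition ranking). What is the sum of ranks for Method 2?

17

Sorted (descending): 82, 82, 75, 75, 74, 73, 66
The 2 values of 82 occupy positions 1–2 → each gets rank 1.
The 2 values of 75 occupy positions 3–4 → each gets rank 3.
Method 2 values → pooled ranks: 75→3, 75→3, 73→6, 74→5
Rank sum = 3 + 3 + 6 + 5 = 17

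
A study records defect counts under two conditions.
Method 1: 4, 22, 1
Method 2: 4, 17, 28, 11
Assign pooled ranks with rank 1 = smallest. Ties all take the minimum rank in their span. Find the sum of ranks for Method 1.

Sorted (ascending): 1, 4, 4, 11, 17, 22, 28
The 2 values of 4 occupy positions 2–3 → each gets rank 2.
Method 1 values → pooled ranks: 4→2, 22→6, 1→1
Rank sum = 2 + 6 + 1 = 9

9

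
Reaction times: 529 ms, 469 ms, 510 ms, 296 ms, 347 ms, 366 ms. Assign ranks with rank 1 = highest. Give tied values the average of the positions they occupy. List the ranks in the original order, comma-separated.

1, 3, 2, 6, 5, 4

Sorted (descending): 529, 510, 469, 366, 347, 296
No ties — each value takes its position as its rank.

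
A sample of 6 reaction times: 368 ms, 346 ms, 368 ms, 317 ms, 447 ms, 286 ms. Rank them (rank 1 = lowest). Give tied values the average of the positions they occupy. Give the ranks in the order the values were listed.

Sorted (ascending): 286, 317, 346, 368, 368, 447
The 2 values of 368 occupy positions 4–5 → average rank (4+5)/2 = 4.5.

4.5, 3, 4.5, 2, 6, 1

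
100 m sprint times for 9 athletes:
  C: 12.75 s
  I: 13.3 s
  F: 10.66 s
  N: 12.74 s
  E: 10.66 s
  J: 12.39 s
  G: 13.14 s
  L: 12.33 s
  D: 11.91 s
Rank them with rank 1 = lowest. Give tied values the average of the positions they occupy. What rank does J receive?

5

Sorted (ascending): 10.66, 10.66, 11.91, 12.33, 12.39, 12.74, 12.75, 13.14, 13.3
The 2 values of 10.66 occupy positions 1–2 → average rank (1+2)/2 = 1.5.
J has value 12.39 s → rank 5.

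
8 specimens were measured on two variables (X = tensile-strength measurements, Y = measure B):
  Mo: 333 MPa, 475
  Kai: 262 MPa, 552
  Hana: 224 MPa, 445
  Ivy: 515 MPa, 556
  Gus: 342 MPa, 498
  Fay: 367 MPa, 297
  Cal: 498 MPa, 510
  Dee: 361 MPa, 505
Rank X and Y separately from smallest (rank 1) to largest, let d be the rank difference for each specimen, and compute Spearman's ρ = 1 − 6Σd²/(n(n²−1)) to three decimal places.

0.381

Ranks of variable 1: 3, 2, 1, 8, 4, 6, 7, 5
Ranks of variable 2: 3, 7, 2, 8, 4, 1, 6, 5
d = r₁ − r₂: 0, -5, -1, 0, 0, 5, 1, 0
d²: 0, 25, 1, 0, 0, 25, 1, 0; Σd² = 52
ρ = 1 − 6·52/(8·63) = 1 − 312/504 = 0.381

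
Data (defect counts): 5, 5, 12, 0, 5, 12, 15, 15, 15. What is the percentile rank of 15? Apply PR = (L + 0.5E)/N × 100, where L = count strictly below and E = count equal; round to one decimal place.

N = 9.
Strictly below 15: 6. Equal to 15: 3.
PR = (6 + 0.5·3)/9 × 100 = 83.3

83.3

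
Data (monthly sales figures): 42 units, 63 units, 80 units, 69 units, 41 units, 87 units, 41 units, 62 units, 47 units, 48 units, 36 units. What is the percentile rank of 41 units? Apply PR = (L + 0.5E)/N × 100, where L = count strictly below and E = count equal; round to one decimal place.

18.2

N = 11.
Strictly below 41: 1. Equal to 41: 2.
PR = (1 + 0.5·2)/11 × 100 = 18.2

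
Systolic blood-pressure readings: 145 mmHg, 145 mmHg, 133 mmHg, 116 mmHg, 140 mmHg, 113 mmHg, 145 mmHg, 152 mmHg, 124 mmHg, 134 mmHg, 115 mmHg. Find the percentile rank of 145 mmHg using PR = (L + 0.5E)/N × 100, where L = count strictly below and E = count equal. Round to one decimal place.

77.3

N = 11.
Strictly below 145: 7. Equal to 145: 3.
PR = (7 + 0.5·3)/11 × 100 = 77.3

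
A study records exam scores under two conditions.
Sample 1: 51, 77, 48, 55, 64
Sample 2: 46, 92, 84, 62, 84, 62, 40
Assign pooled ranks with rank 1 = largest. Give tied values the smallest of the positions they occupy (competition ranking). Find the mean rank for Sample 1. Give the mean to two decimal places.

7.20

Sorted (descending): 92, 84, 84, 77, 64, 62, 62, 55, 51, 48, 46, 40
The 2 values of 84 occupy positions 2–3 → each gets rank 2.
The 2 values of 62 occupy positions 6–7 → each gets rank 6.
Sample 1 values → pooled ranks: 51→9, 77→4, 48→10, 55→8, 64→5
Mean rank = (9 + 4 + 10 + 8 + 5) / 5 = 7.20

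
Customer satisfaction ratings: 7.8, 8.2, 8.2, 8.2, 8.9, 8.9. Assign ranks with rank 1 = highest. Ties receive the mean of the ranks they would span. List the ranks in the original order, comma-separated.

Sorted (descending): 8.9, 8.9, 8.2, 8.2, 8.2, 7.8
The 2 values of 8.9 occupy positions 1–2 → average rank (1+2)/2 = 1.5.
The 3 values of 8.2 occupy positions 3–5 → average rank 4.

6, 4, 4, 4, 1.5, 1.5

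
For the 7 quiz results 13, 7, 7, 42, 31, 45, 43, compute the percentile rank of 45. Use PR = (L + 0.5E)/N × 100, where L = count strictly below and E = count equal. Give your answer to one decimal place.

92.9

N = 7.
Strictly below 45: 6. Equal to 45: 1.
PR = (6 + 0.5·1)/7 × 100 = 92.9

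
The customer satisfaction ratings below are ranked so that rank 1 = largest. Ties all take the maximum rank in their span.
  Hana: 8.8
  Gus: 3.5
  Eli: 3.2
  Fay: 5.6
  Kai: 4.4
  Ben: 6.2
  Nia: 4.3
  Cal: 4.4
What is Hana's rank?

1

Sorted (descending): 8.8, 6.2, 5.6, 4.4, 4.4, 4.3, 3.5, 3.2
The 2 values of 4.4 occupy positions 4–5 → each gets rank 5.
Hana has value 8.8 → rank 1.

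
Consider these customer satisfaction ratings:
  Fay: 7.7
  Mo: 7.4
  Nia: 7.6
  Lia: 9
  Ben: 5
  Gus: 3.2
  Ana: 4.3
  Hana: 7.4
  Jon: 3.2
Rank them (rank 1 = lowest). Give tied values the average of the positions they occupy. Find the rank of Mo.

Sorted (ascending): 3.2, 3.2, 4.3, 5, 7.4, 7.4, 7.6, 7.7, 9
The 2 values of 3.2 occupy positions 1–2 → average rank (1+2)/2 = 1.5.
The 2 values of 7.4 occupy positions 5–6 → average rank (5+6)/2 = 5.5.
Mo has value 7.4 → rank 5.5.

5.5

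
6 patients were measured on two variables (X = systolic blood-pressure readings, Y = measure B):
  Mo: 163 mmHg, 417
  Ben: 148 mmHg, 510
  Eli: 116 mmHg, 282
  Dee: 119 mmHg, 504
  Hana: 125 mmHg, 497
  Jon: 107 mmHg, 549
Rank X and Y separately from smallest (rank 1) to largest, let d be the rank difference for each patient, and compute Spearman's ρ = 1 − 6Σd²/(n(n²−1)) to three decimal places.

Ranks of variable 1: 6, 5, 2, 3, 4, 1
Ranks of variable 2: 2, 5, 1, 4, 3, 6
d = r₁ − r₂: 4, 0, 1, -1, 1, -5
d²: 16, 0, 1, 1, 1, 25; Σd² = 44
ρ = 1 − 6·44/(6·35) = 1 − 264/210 = -0.257

-0.257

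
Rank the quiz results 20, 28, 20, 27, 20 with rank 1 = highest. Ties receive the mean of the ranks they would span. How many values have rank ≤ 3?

2

Sorted (descending): 28, 27, 20, 20, 20
The 3 values of 20 occupy positions 3–5 → average rank 4.
Ranks ≤ 3: {1, 2} → 2 values.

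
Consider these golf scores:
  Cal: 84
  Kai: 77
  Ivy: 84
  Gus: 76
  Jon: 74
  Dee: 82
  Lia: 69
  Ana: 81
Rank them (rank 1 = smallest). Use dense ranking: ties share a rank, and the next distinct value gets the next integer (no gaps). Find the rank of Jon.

2

Sorted (ascending): 69, 74, 76, 77, 81, 82, 84, 84
The 2 values of 84 share dense rank 7.
Remaining distinct values take the next consecutive integers.
Jon has value 74 → rank 2.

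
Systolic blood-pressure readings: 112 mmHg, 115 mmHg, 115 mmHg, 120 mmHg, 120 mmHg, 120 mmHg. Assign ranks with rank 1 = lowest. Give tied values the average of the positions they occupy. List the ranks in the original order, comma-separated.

1, 2.5, 2.5, 5, 5, 5

Sorted (ascending): 112, 115, 115, 120, 120, 120
The 2 values of 115 occupy positions 2–3 → average rank (2+3)/2 = 2.5.
The 3 values of 120 occupy positions 4–6 → average rank 5.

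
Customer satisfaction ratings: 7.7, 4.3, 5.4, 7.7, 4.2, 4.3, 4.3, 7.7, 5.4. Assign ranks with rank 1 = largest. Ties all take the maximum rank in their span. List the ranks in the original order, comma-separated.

3, 8, 5, 3, 9, 8, 8, 3, 5

Sorted (descending): 7.7, 7.7, 7.7, 5.4, 5.4, 4.3, 4.3, 4.3, 4.2
The 3 values of 7.7 occupy positions 1–3 → each gets rank 3.
The 2 values of 5.4 occupy positions 4–5 → each gets rank 5.
The 3 values of 4.3 occupy positions 6–8 → each gets rank 8.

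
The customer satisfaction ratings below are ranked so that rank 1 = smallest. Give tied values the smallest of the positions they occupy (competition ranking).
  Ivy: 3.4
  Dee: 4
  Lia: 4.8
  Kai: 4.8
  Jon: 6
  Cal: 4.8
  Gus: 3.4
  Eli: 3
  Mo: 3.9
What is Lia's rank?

6

Sorted (ascending): 3, 3.4, 3.4, 3.9, 4, 4.8, 4.8, 4.8, 6
The 2 values of 3.4 occupy positions 2–3 → each gets rank 2.
The 3 values of 4.8 occupy positions 6–8 → each gets rank 6.
Lia has value 4.8 → rank 6.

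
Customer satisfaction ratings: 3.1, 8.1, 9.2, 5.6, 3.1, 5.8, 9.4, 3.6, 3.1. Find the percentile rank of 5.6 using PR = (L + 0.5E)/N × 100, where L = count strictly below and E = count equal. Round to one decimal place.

50.0

N = 9.
Strictly below 5.6: 4. Equal to 5.6: 1.
PR = (4 + 0.5·1)/9 × 100 = 50.0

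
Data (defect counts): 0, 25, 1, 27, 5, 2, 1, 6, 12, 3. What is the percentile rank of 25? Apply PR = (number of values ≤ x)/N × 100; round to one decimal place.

N = 10.
Strictly below 25: 8. Equal to 25: 1.
PR = 9/10 × 100 = 90.0

90.0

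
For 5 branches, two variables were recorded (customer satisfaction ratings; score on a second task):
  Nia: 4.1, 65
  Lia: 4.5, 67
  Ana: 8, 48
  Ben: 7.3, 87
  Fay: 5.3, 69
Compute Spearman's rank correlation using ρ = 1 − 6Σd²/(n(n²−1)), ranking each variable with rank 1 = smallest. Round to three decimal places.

Ranks of variable 1: 1, 2, 5, 4, 3
Ranks of variable 2: 2, 3, 1, 5, 4
d = r₁ − r₂: -1, -1, 4, -1, -1
d²: 1, 1, 16, 1, 1; Σd² = 20
ρ = 1 − 6·20/(5·24) = 1 − 120/120 = 0.000

0.000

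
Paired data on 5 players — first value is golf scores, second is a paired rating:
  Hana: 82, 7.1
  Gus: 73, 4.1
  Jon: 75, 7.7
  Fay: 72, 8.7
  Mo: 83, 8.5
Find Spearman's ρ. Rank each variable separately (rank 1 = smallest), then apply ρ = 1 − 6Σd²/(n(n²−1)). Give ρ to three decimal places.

-0.100

Ranks of variable 1: 4, 2, 3, 1, 5
Ranks of variable 2: 2, 1, 3, 5, 4
d = r₁ − r₂: 2, 1, 0, -4, 1
d²: 4, 1, 0, 16, 1; Σd² = 22
ρ = 1 − 6·22/(5·24) = 1 − 132/120 = -0.100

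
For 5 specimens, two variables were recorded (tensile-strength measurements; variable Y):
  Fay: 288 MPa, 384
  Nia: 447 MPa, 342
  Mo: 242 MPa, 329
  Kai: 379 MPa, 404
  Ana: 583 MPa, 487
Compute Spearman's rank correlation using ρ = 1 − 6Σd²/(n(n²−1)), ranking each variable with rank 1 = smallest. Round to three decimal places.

Ranks of variable 1: 2, 4, 1, 3, 5
Ranks of variable 2: 3, 2, 1, 4, 5
d = r₁ − r₂: -1, 2, 0, -1, 0
d²: 1, 4, 0, 1, 0; Σd² = 6
ρ = 1 − 6·6/(5·24) = 1 − 36/120 = 0.700

0.700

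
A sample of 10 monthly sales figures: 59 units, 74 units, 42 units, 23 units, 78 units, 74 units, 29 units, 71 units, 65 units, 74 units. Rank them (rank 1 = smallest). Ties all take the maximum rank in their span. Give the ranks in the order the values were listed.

Sorted (ascending): 23, 29, 42, 59, 65, 71, 74, 74, 74, 78
The 3 values of 74 occupy positions 7–9 → each gets rank 9.

4, 9, 3, 1, 10, 9, 2, 6, 5, 9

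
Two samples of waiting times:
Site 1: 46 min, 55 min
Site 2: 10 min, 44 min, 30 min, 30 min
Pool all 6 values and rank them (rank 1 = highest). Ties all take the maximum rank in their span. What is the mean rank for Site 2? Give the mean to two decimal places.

Sorted (descending): 55, 46, 44, 30, 30, 10
The 2 values of 30 occupy positions 4–5 → each gets rank 5.
Site 2 values → pooled ranks: 10→6, 44→3, 30→5, 30→5
Mean rank = (6 + 3 + 5 + 5) / 4 = 4.75

4.75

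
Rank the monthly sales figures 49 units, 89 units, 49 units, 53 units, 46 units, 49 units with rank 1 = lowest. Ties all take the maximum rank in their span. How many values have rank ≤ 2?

1

Sorted (ascending): 46, 49, 49, 49, 53, 89
The 3 values of 49 occupy positions 2–4 → each gets rank 4.
Ranks ≤ 2: {1} → 1 value.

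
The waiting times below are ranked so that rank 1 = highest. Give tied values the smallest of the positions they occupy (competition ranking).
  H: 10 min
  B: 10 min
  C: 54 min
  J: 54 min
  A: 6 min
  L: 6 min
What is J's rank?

Sorted (descending): 54, 54, 10, 10, 6, 6
The 2 values of 54 occupy positions 1–2 → each gets rank 1.
The 2 values of 10 occupy positions 3–4 → each gets rank 3.
The 2 values of 6 occupy positions 5–6 → each gets rank 5.
J has value 54 min → rank 1.

1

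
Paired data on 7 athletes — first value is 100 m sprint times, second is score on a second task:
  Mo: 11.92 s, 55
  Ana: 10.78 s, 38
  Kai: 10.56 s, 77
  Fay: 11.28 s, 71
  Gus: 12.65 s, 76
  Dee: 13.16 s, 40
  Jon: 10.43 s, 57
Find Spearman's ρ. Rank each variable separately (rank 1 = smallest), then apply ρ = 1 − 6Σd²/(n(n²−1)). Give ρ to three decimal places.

Ranks of variable 1: 5, 3, 2, 4, 6, 7, 1
Ranks of variable 2: 3, 1, 7, 5, 6, 2, 4
d = r₁ − r₂: 2, 2, -5, -1, 0, 5, -3
d²: 4, 4, 25, 1, 0, 25, 9; Σd² = 68
ρ = 1 − 6·68/(7·48) = 1 − 408/336 = -0.214

-0.214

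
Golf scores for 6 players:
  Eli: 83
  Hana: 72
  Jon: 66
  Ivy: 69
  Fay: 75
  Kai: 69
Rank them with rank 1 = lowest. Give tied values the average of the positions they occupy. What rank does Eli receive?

Sorted (ascending): 66, 69, 69, 72, 75, 83
The 2 values of 69 occupy positions 2–3 → average rank (2+3)/2 = 2.5.
Eli has value 83 → rank 6.

6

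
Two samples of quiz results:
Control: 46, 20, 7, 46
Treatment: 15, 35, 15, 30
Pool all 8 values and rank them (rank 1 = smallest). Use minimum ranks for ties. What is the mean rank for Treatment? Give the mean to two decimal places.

3.75

Sorted (ascending): 7, 15, 15, 20, 30, 35, 46, 46
The 2 values of 15 occupy positions 2–3 → each gets rank 2.
The 2 values of 46 occupy positions 7–8 → each gets rank 7.
Treatment values → pooled ranks: 15→2, 35→6, 15→2, 30→5
Mean rank = (2 + 6 + 2 + 5) / 4 = 3.75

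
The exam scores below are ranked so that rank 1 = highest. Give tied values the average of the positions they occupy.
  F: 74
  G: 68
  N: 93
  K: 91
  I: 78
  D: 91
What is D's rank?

2.5

Sorted (descending): 93, 91, 91, 78, 74, 68
The 2 values of 91 occupy positions 2–3 → average rank (2+3)/2 = 2.5.
D has value 91 → rank 2.5.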